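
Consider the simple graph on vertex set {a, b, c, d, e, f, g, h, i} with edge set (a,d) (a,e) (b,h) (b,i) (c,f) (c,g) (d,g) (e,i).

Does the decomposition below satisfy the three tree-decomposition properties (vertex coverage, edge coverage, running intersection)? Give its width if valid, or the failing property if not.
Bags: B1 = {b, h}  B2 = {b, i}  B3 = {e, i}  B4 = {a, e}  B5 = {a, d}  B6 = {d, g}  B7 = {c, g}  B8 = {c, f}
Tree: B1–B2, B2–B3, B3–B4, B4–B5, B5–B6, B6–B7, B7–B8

Checking the three conditions: (i) the bags cover all of {a, b, c, d, e, f, g, h, i}; (ii) for each edge, some bag contains both endpoints; (iii) the bags containing any fixed vertex form a subtree. All hold, so the decomposition is valid with width 2 − 1 = 1.

Yes; width 1.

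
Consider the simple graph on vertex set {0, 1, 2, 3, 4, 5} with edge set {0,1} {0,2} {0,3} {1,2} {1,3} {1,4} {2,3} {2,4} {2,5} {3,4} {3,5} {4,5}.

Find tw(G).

A width-3 tree decomposition is:
Bags: B1 = {1, 2, 3, 4}  B2 = {2, 3, 4, 5}  B3 = {0, 1, 2, 3}
Tree: B1–B2, B1–B3
Every bag has size at most 4, so the width is 4 − 1 = 3 and tw(G) ≤ 3. On the other hand G contains the 4-clique {0, 1, 2, 3}. A clique must lie in a single bag of any decomposition, so no decomposition can have width below 3. Combining the bounds, tw(G) = 3.

3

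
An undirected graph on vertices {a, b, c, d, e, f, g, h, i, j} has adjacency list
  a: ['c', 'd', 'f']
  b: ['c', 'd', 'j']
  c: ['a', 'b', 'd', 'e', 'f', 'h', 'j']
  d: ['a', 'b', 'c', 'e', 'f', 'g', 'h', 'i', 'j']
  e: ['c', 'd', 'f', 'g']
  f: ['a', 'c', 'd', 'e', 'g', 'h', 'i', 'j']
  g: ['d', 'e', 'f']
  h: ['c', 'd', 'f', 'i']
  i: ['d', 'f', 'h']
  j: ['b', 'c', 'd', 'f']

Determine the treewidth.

3

A width-3 tree decomposition is:
Bags: B1 = {c, d, f, h}  B2 = {c, d, e, f}  B3 = {d, e, f, g}  B4 = {a, c, d, f}  B5 = {d, f, h, i}  B6 = {c, d, f, j}  B7 = {b, c, d, j}
Tree: B1–B2, B2–B3, B2–B4, B1–B5, B4–B6, B6–B7
Each bag holds 4 vertices, so the decomposition has width 3, which upper-bounds the treewidth. On the other hand G contains the 4-clique {d, e, f, g}. A clique must lie in a single bag of any decomposition, so no decomposition can have width below 3. Combining the bounds, tw(G) = 3.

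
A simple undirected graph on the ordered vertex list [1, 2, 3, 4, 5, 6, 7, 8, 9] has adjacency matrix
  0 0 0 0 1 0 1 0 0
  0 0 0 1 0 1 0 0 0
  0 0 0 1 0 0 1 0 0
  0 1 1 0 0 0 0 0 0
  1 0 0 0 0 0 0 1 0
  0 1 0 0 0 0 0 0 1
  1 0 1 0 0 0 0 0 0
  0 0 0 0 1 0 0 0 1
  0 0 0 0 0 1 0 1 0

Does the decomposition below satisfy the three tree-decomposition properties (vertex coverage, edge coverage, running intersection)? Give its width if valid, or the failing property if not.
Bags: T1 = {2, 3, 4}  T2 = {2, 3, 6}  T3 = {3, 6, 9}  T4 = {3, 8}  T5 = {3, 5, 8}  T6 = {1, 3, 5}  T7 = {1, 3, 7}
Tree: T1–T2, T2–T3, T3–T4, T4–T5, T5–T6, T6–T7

No — edge (9,8) lies in no bag.

A tree decomposition must satisfy three properties: every vertex lies in some bag; for every edge, both endpoints lie together in some bag; and for every vertex, the bags containing it form a connected subtree. Here edge (9,8) lies in no bag, so the decomposition is invalid.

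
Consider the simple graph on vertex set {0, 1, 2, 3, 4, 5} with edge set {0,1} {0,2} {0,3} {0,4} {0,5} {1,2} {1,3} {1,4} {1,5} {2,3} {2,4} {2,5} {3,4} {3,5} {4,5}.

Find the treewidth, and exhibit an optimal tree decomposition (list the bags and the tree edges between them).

With just one bag of size 6, the width is 6 − 1 = 5, so tw(G) ≤ 5. On the other hand G contains the 6-clique {0, 1, 2, 3, 4, 5}. A clique must lie in a single bag of any decomposition, so no decomposition can have width below 5. Hence tw(G) = 5 exactly.

Treewidth 5.
One such decomposition:
Bags: B1 = {0, 1, 2, 3, 4, 5}
Tree: (single bag)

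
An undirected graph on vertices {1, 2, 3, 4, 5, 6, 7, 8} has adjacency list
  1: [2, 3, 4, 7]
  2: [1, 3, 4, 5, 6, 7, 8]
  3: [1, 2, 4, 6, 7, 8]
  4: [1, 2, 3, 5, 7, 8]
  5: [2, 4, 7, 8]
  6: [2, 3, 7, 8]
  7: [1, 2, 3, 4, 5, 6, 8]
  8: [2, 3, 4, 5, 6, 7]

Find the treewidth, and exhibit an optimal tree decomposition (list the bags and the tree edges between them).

Treewidth 4.
Bags: B1 = {2, 3, 6, 7, 8}  B2 = {2, 3, 4, 7, 8}  B3 = {2, 4, 5, 7, 8}  B4 = {1, 2, 3, 4, 7}
Tree: B1–B2, B2–B3, B2–B4

Every bag has size at most 5, so the width is 5 − 1 = 4 and tw(G) ≤ 4. On the other hand G contains the 5-clique {2, 3, 4, 7, 8}. A clique must lie in a single bag of any decomposition, so no decomposition can have width below 4. The upper and lower bounds meet at 4, so that is the treewidth.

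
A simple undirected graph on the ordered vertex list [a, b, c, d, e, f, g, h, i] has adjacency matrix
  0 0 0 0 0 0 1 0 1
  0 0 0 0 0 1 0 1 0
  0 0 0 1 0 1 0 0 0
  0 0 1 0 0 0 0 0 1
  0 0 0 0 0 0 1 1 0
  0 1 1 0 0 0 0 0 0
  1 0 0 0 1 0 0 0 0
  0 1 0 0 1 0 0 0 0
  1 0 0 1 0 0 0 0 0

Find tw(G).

2

A width-2 tree decomposition is:
Bags: B1 = {a, g, i}  B2 = {e, g, i}  B3 = {e, h, i}  B4 = {b, h, i}  B5 = {b, f, i}  B6 = {c, f, i}  B7 = {c, d, i}
Tree: B1–B2, B2–B3, B3–B4, B4–B5, B5–B6, B6–B7
Each bag holds 3 vertices, so the decomposition has width 2, which upper-bounds the treewidth. The edges i–a–g–e–h–b–f–c–d–i form a cycle, so G is not a tree and its treewidth is at least 2. Therefore the treewidth is 2.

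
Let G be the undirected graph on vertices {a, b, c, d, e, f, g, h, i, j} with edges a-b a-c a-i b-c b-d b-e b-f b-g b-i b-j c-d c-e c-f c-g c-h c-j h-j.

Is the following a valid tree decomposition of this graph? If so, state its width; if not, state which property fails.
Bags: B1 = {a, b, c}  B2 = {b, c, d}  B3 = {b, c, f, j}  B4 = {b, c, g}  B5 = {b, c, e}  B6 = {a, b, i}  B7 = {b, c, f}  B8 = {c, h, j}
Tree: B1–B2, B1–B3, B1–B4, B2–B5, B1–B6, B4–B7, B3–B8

A tree decomposition must satisfy three properties: every vertex lies in some bag; for every edge, both endpoints lie together in some bag; and for every vertex, the bags containing it form a connected subtree. Here bags containing vertex f are not connected in the tree, so the decomposition is invalid.

No — bags containing vertex f are not connected in the tree.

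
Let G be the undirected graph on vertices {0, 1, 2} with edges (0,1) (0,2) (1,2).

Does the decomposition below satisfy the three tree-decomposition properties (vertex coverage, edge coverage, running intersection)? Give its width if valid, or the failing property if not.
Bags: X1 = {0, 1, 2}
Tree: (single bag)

Yes; width 2.

Vertex coverage: the bags together contain {0, 1, 2}, the full vertex set. Edge coverage: each edge of G has both endpoints in at least one bag. Running intersection: for every vertex, the bags containing it form a connected subtree. All three properties hold, so this is a valid tree decomposition of width max|bag| − 1 = 2, and hence tw(G) ≤ 2.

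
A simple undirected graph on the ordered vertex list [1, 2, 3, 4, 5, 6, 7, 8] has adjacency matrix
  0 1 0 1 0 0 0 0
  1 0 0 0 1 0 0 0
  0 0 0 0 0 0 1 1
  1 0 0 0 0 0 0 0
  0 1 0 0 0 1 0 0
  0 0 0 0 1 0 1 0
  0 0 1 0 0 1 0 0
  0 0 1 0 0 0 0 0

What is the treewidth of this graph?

A width-1 tree decomposition is:
Bags: B1 = {3, 8}  B2 = {3, 7}  B3 = {6, 7}  B4 = {5, 6}  B5 = {2, 5}  B6 = {1, 2}  B7 = {1, 4}
Tree: B1–B2, B2–B3, B3–B4, B4–B5, B5–B6, B6–B7
Every bag has size at most 2, so the width is 2 − 1 = 1 and tw(G) ≤ 1. G has an edge, so its treewidth is at least 1. Hence tw(G) = 1 exactly.

1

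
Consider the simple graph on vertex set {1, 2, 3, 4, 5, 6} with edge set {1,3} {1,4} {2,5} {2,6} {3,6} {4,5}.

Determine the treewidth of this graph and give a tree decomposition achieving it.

Each bag holds 3 vertices, so the decomposition has width 2, which upper-bounds the treewidth. Since 3–6–2–5–4–1–3 is a cycle in G, G is not acyclic. Forests are exactly the graphs of treewidth ≤ 1, so tw(G) ≥ 2. Therefore the treewidth is 2.

Treewidth 2.
One such decomposition:
Bags: B1 = {2, 3, 6}  B2 = {2, 3, 5}  B3 = {3, 4, 5}  B4 = {1, 3, 4}
Tree: B1–B2, B2–B3, B3–B4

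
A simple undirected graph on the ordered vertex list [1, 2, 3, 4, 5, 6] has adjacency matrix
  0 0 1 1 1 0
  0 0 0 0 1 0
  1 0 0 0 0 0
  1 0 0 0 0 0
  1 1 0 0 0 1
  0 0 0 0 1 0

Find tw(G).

A width-1 tree decomposition is:
Bags: B1 = {1, 5}  B2 = {5, 6}  B3 = {2, 5}  B4 = {1, 3}  B5 = {1, 4}
Tree: B1–B2, B2–B3, B1–B4, B4–B5
The largest bag has 2 vertices, giving width 1; this decomposition certifies tw(G) ≤ 1. G has an edge, so its treewidth is at least 1. Therefore the treewidth is 1.

1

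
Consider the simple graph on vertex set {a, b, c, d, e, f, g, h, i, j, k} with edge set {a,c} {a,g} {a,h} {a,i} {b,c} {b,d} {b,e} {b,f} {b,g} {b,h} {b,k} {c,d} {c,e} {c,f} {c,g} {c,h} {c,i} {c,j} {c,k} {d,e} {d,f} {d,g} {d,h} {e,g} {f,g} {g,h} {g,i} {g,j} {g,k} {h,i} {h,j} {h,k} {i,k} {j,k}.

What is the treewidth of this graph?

4

A width-4 tree decomposition is:
Bags: B1 = {b, c, g, h, k}  B2 = {c, g, h, i, k}  B3 = {a, c, g, h, i}  B4 = {b, c, d, g, h}  B5 = {b, c, d, f, g}  B6 = {c, g, h, j, k}  B7 = {b, c, d, e, g}
Tree: B1–B2, B2–B3, B1–B4, B4–B5, B2–B6, B4–B7
Each bag holds 5 vertices, so the decomposition has width 4, which upper-bounds the treewidth. For the lower bound, the 5 vertices {b, c, d, e, g} are pairwise adjacent, and any tree decomposition puts a clique entirely inside one bag — forcing width ≥ 4. Hence tw(G) = 4 exactly.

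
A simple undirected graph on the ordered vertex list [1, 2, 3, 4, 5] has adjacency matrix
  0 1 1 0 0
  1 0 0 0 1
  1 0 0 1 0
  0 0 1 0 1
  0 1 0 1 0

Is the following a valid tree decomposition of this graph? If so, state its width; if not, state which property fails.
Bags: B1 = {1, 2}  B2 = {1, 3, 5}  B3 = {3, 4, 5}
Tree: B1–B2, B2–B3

No — edge (5,2) lies in no bag.

A tree decomposition must satisfy three properties: every vertex lies in some bag; for every edge, both endpoints lie together in some bag; and for every vertex, the bags containing it form a connected subtree. Here edge (5,2) lies in no bag, so the decomposition is invalid.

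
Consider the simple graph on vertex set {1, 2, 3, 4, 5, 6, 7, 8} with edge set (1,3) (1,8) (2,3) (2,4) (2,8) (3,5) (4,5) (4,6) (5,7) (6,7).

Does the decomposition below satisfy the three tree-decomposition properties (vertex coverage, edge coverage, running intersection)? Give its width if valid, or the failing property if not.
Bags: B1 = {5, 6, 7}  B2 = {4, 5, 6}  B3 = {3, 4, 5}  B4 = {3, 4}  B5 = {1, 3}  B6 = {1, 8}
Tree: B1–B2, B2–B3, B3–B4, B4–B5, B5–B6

A tree decomposition must satisfy three properties: every vertex lies in some bag; for every edge, both endpoints lie together in some bag; and for every vertex, the bags containing it form a connected subtree. Here vertex 2 appears in no bag, so the decomposition is invalid.

No — vertex 2 appears in no bag.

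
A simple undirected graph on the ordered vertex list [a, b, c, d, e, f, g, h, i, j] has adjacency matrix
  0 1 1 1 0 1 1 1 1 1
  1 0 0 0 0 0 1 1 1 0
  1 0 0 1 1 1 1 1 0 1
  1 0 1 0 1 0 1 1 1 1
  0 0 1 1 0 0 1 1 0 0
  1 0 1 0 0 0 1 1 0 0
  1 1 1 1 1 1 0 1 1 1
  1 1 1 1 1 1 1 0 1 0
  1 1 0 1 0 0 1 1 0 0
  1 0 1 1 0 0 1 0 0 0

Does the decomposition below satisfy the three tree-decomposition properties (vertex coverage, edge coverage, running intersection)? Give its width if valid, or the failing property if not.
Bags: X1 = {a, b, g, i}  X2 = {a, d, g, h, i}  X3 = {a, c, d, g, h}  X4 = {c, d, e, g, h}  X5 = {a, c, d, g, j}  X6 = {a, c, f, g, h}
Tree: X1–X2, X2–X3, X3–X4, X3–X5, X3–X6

A tree decomposition must satisfy three properties: every vertex lies in some bag; for every edge, both endpoints lie together in some bag; and for every vertex, the bags containing it form a connected subtree. Here edge (h,b) lies in no bag, so the decomposition is invalid.

No — edge (h,b) lies in no bag.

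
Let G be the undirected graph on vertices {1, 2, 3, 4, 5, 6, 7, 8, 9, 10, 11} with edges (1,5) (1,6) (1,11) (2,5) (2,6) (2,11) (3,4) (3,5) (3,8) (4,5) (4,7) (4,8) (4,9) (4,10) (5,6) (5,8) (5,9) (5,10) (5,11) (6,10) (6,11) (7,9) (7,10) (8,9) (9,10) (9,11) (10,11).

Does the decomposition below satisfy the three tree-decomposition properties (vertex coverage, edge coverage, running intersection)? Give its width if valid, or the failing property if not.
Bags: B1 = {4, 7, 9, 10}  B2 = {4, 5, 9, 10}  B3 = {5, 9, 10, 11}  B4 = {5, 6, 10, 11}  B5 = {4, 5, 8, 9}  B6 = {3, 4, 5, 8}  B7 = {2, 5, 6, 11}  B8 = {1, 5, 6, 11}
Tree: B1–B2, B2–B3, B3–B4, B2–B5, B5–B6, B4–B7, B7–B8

Yes; width 3.

Checking the three conditions: (i) the bags cover all of {1, 2, 3, 4, 5, 6, 7, 8, 9, 10, 11}; (ii) for each edge, some bag contains both endpoints; (iii) the bags containing any fixed vertex form a subtree. All hold, so the decomposition is valid with width 4 − 1 = 3.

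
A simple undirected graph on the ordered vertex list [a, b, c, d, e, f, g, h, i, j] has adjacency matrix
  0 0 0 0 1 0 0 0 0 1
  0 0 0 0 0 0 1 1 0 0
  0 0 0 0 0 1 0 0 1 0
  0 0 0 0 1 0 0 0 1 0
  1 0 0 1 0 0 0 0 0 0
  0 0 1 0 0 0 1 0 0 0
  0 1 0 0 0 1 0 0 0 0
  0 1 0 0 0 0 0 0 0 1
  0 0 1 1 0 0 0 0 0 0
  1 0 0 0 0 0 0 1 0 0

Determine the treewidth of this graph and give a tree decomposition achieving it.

Every bag has size at most 3, so the width is 3 − 1 = 2 and tw(G) ≤ 2. The edges j–a–e–d–i–c–f–g–b–h–j form a cycle, so G is not a tree and its treewidth is at least 2. The upper and lower bounds meet at 2, so that is the treewidth.

Treewidth 2.
One optimal decomposition is:
Bags: B1 = {a, e, j}  B2 = {d, e, j}  B3 = {d, i, j}  B4 = {c, i, j}  B5 = {c, f, j}  B6 = {f, g, j}  B7 = {b, g, j}  B8 = {b, h, j}
Tree: B1–B2, B2–B3, B3–B4, B4–B5, B5–B6, B6–B7, B7–B8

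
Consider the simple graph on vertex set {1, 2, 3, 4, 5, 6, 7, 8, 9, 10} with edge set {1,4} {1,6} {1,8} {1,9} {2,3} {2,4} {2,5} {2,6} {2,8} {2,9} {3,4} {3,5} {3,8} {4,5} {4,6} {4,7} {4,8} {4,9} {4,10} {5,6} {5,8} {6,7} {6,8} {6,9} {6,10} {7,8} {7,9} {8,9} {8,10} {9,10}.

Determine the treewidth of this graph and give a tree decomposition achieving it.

Treewidth 4.
One such decomposition:
Bags: B1 = {2, 4, 5, 6, 8}  B2 = {2, 3, 4, 5, 8}  B3 = {2, 4, 6, 8, 9}  B4 = {1, 4, 6, 8, 9}  B5 = {4, 6, 8, 9, 10}  B6 = {4, 6, 7, 8, 9}
Tree: B1–B2, B1–B3, B3–B4, B4–B5, B5–B6

Each bag holds 5 vertices, so the decomposition has width 4, which upper-bounds the treewidth. On the other hand G contains the 5-clique {2, 3, 4, 5, 8}. A clique must lie in a single bag of any decomposition, so no decomposition can have width below 4. Hence tw(G) = 4 exactly.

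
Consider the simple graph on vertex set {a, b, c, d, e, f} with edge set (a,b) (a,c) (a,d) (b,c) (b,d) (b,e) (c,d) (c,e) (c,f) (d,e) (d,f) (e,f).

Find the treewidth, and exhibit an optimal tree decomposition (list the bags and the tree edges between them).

Each bag holds 4 vertices, so the decomposition has width 3, which upper-bounds the treewidth. Conversely, {c, d, e, f} is a clique of size 4, and the vertices of any clique must share a bag in every tree decomposition; so some bag has ≥ 4 vertices and tw(G) ≥ 3. Hence tw(G) = 3 exactly.

Treewidth 3.
One such decomposition:
Bags: B1 = {a, b, c, d}  B2 = {b, c, d, e}  B3 = {c, d, e, f}
Tree: B1–B2, B2–B3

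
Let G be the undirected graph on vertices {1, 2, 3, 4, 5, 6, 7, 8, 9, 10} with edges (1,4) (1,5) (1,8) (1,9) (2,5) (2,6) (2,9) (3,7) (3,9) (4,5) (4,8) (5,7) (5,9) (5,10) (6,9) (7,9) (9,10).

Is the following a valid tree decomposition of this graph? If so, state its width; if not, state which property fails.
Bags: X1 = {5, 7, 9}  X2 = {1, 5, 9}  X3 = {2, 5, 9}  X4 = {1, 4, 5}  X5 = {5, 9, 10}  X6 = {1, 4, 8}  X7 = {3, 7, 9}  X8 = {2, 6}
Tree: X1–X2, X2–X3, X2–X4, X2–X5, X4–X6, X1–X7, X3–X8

A tree decomposition must satisfy three properties: every vertex lies in some bag; for every edge, both endpoints lie together in some bag; and for every vertex, the bags containing it form a connected subtree. Here edge (9,6) lies in no bag, so the decomposition is invalid.

No — edge (9,6) lies in no bag.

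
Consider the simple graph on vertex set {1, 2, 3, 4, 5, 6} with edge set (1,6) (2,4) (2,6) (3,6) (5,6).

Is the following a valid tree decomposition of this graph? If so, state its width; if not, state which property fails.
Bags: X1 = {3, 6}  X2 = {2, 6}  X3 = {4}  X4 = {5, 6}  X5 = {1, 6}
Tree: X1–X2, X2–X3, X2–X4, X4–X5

No — edge (2,4) lies in no bag.

A tree decomposition must satisfy three properties: every vertex lies in some bag; for every edge, both endpoints lie together in some bag; and for every vertex, the bags containing it form a connected subtree. Here edge (2,4) lies in no bag, so the decomposition is invalid.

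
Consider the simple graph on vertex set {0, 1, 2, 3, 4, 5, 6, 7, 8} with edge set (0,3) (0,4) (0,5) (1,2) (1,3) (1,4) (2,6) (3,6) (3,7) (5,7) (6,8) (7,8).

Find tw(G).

3

A width-3 tree decomposition is:
Bags: B1 = {1, 2, 4, 6}  B2 = {1, 3, 4, 6}  B3 = {0, 3, 4, 6}  B4 = {0, 3, 6, 8}  B5 = {0, 3, 7, 8}  B6 = {0, 5, 7, 8}
Tree: B1–B2, B2–B3, B3–B4, B4–B5, B5–B6
The largest bag has 4 vertices, giving width 3; this decomposition certifies tw(G) ≤ 3. For the lower bound: the 4 vertex sets {1,2,4}, {6}, {3}, {0,5,7,8} are disjoint, each induces a connected subgraph, and every pair is joined by at least one edge of G. Contracting each set to a single vertex therefore yields K_{4} as a minor, and since treewidth is minor-monotone, tw(G) ≥ tw(K_{4}) = 3. Therefore the treewidth is 3.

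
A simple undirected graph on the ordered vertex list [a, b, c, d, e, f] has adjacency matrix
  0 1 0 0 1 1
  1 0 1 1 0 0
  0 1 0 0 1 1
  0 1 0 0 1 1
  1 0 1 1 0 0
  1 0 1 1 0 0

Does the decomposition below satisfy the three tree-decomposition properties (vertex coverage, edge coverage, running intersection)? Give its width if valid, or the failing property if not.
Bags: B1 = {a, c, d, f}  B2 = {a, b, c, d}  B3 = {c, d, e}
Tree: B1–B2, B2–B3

No — edge (a,e) lies in no bag.

A tree decomposition must satisfy three properties: every vertex lies in some bag; for every edge, both endpoints lie together in some bag; and for every vertex, the bags containing it form a connected subtree. Here edge (a,e) lies in no bag, so the decomposition is invalid.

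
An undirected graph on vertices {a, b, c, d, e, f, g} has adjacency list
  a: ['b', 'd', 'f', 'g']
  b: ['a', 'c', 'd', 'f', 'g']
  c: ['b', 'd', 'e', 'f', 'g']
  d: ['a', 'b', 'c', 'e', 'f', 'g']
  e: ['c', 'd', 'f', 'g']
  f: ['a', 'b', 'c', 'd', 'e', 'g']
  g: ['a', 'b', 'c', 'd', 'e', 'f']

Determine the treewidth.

4

A width-4 tree decomposition is:
Bags: B1 = {b, c, d, f, g}  B2 = {a, b, d, f, g}  B3 = {c, d, e, f, g}
Tree: B1–B2, B1–B3
The largest bag has 5 vertices, giving width 4; this decomposition certifies tw(G) ≤ 4. Conversely, {c, d, e, f, g} is a clique of size 5, and the vertices of any clique must share a bag in every tree decomposition; so some bag has ≥ 5 vertices and tw(G) ≥ 4. The upper and lower bounds meet at 4, so that is the treewidth.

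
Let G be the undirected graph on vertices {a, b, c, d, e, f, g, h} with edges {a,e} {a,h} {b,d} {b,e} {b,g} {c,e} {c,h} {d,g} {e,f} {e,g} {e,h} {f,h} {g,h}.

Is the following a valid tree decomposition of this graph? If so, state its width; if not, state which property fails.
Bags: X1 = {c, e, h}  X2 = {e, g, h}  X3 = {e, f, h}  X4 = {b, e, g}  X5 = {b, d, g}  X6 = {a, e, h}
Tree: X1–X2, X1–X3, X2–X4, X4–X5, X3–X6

Yes; width 2.

Vertex coverage: the bags together contain {a, b, c, d, e, f, g, h}, the full vertex set. Edge coverage: each edge of G has both endpoints in at least one bag. Running intersection: for every vertex, the bags containing it form a connected subtree. All three properties hold, so this is a valid tree decomposition of width max|bag| − 1 = 2, and hence tw(G) ≤ 2.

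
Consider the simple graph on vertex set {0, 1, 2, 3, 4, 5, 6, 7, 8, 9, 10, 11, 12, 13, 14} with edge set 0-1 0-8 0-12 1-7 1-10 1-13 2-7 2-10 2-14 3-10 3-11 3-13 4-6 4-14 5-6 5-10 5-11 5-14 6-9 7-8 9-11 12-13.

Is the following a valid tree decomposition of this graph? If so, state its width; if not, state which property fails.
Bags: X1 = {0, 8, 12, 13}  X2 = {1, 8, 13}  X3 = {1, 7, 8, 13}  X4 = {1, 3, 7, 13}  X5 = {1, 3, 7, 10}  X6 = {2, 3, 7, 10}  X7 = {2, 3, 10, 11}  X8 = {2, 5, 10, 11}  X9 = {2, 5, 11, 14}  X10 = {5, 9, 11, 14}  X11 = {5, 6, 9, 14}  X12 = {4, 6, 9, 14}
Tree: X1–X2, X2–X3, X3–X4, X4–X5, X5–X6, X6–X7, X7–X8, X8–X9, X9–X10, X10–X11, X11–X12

No — edge (0,1) lies in no bag.

A tree decomposition must satisfy three properties: every vertex lies in some bag; for every edge, both endpoints lie together in some bag; and for every vertex, the bags containing it form a connected subtree. Here edge (0,1) lies in no bag, so the decomposition is invalid.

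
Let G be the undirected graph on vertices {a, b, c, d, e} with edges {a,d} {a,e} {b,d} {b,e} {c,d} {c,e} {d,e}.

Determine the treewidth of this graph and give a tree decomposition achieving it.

Every bag has size at most 3, so the width is 3 − 1 = 2 and tw(G) ≤ 2. For the lower bound, the 3 vertices {c, d, e} are pairwise adjacent, and any tree decomposition puts a clique entirely inside one bag — forcing width ≥ 2. Therefore the treewidth is 2.

Treewidth 2.
One optimal decomposition is:
Bags: B1 = {c, d, e}  B2 = {b, d, e}  B3 = {a, d, e}
Tree: B1–B2, B1–B3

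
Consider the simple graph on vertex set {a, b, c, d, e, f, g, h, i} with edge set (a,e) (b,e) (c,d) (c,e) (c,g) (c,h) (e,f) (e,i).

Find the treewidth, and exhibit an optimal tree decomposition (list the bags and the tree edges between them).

Every bag has size at most 2, so the width is 2 − 1 = 1 and tw(G) ≤ 1. G has an edge, so its treewidth is at least 1. The upper and lower bounds meet at 1, so that is the treewidth.

Treewidth 1.
One optimal decomposition is:
Bags: B1 = {c, e}  B2 = {a, e}  B3 = {e, f}  B4 = {e, i}  B5 = {c, h}  B6 = {c, g}  B7 = {c, d}  B8 = {b, e}
Tree: B1–B2, B1–B3, B3–B4, B1–B5, B1–B6, B5–B7, B1–B8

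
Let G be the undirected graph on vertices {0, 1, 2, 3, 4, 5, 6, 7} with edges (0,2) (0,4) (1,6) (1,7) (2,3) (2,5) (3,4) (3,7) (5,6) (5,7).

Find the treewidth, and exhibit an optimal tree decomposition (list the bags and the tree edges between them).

Each bag holds 3 vertices, so the decomposition has width 2, which upper-bounds the treewidth. Since 1–6–5–7–1 is a cycle in G, G is not acyclic. Forests are exactly the graphs of treewidth ≤ 1, so tw(G) ≥ 2. Combining the bounds, tw(G) = 2.

Treewidth 2.
One optimal decomposition is:
Bags: B1 = {1, 6, 7}  B2 = {5, 6, 7}  B3 = {3, 5, 7}  B4 = {2, 3, 5}  B5 = {2, 3, 4}  B6 = {0, 2, 4}
Tree: B1–B2, B2–B3, B3–B4, B4–B5, B5–B6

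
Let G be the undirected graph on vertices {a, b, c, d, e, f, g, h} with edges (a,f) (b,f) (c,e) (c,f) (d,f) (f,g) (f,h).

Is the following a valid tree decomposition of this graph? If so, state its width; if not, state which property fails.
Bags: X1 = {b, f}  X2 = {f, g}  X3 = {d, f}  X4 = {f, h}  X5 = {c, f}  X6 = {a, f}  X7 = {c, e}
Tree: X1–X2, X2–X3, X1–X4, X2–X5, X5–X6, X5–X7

Yes; width 1.

Every vertex of G appears in some bag (union = {a, b, c, d, e, f, g, h}); every edge is covered by a bag; and for each vertex v the set of bags containing v is connected in the bag tree. The decomposition is therefore valid. The largest bag has 2 vertices, so the width is 1.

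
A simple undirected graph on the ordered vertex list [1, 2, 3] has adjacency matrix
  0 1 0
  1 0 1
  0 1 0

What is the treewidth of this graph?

A width-1 tree decomposition is:
Bags: B1 = {1, 2}  B2 = {2, 3}
Tree: B1–B2
The largest bag has 2 vertices, giving width 1; this decomposition certifies tw(G) ≤ 1. Since G has at least one edge (e.g. 2–1), it is not an edgeless graph, so tw(G) ≥ 1. Therefore the treewidth is 1.

1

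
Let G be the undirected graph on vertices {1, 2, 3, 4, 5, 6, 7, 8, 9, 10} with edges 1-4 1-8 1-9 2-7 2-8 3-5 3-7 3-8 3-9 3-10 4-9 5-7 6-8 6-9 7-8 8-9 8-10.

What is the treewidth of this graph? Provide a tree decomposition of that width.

The largest bag has 3 vertices, giving width 2; this decomposition certifies tw(G) ≤ 2. On the other hand G contains the 3-clique {1, 8, 9}. A clique must lie in a single bag of any decomposition, so no decomposition can have width below 2. Combining the bounds, tw(G) = 2.

Treewidth 2.
One optimal decomposition is:
Bags: B1 = {3, 8, 9}  B2 = {3, 8, 10}  B3 = {3, 7, 8}  B4 = {2, 7, 8}  B5 = {3, 5, 7}  B6 = {6, 8, 9}  B7 = {1, 8, 9}  B8 = {1, 4, 9}
Tree: B1–B2, B2–B3, B3–B4, B3–B5, B1–B6, B1–B7, B7–B8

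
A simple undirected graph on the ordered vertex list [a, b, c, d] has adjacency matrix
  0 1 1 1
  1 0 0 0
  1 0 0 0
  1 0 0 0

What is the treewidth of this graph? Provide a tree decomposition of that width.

The largest bag has 2 vertices, giving width 1; this decomposition certifies tw(G) ≤ 1. G has an edge, so its treewidth is at least 1. Therefore the treewidth is 1.

Treewidth 1.
One such decomposition:
Bags: B1 = {a, c}  B2 = {a, d}  B3 = {a, b}
Tree: B1–B2, B1–B3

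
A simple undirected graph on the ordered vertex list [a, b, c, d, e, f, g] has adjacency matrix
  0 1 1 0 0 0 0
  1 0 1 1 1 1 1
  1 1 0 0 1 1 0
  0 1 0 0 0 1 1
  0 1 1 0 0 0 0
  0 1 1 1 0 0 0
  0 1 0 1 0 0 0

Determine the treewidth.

A width-2 tree decomposition is:
Bags: B1 = {b, c, f}  B2 = {b, d, f}  B3 = {a, b, c}  B4 = {b, d, g}  B5 = {b, c, e}
Tree: B1–B2, B1–B3, B2–B4, B1–B5
Every bag has size at most 3, so the width is 3 − 1 = 2 and tw(G) ≤ 2. Conversely, {b, d, g} is a clique of size 3, and the vertices of any clique must share a bag in every tree decomposition; so some bag has ≥ 3 vertices and tw(G) ≥ 2. Combining the bounds, tw(G) = 2.

2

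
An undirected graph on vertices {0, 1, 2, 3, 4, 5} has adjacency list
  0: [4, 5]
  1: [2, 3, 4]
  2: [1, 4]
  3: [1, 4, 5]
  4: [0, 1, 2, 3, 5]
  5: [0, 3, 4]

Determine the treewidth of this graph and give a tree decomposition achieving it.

Treewidth 2.
One optimal decomposition is:
Bags: B1 = {3, 4, 5}  B2 = {1, 3, 4}  B3 = {1, 2, 4}  B4 = {0, 4, 5}
Tree: B1–B2, B2–B3, B1–B4

The largest bag has 3 vertices, giving width 2; this decomposition certifies tw(G) ≤ 2. For the lower bound, the 3 vertices {0, 4, 5} are pairwise adjacent, and any tree decomposition puts a clique entirely inside one bag — forcing width ≥ 2. Combining the bounds, tw(G) = 2.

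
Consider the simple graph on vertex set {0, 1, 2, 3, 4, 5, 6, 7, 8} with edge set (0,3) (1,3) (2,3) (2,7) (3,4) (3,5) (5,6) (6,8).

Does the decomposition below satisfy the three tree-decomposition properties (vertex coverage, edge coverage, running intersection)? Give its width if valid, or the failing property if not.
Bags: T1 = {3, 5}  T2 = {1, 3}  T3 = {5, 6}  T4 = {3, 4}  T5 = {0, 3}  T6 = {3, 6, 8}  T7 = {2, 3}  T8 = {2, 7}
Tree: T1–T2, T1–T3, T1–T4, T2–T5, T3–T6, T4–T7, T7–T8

No — bags containing vertex 3 are not connected in the tree.

A tree decomposition must satisfy three properties: every vertex lies in some bag; for every edge, both endpoints lie together in some bag; and for every vertex, the bags containing it form a connected subtree. Here bags containing vertex 3 are not connected in the tree, so the decomposition is invalid.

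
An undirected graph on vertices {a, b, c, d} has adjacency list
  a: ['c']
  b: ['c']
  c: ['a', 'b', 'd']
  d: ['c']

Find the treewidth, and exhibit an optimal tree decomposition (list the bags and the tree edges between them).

Treewidth 1.
One such decomposition:
Bags: B1 = {a, c}  B2 = {c, d}  B3 = {b, c}
Tree: B1–B2, B1–B3

Every bag has size at most 2, so the width is 2 − 1 = 1 and tw(G) ≤ 1. Any graph with an edge has treewidth ≥ 1, and G has the edge c–a. The upper and lower bounds meet at 1, so that is the treewidth.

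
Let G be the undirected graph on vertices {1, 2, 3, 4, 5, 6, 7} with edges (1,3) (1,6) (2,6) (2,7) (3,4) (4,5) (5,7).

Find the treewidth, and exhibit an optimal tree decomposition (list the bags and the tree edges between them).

The largest bag has 3 vertices, giving width 2; this decomposition certifies tw(G) ≤ 2. Since 6–1–3–4–5–7–2–6 is a cycle in G, G is not acyclic. Forests are exactly the graphs of treewidth ≤ 1, so tw(G) ≥ 2. The upper and lower bounds meet at 2, so that is the treewidth.

Treewidth 2.
One such decomposition:
Bags: B1 = {1, 3, 6}  B2 = {3, 4, 6}  B3 = {4, 5, 6}  B4 = {5, 6, 7}  B5 = {2, 6, 7}
Tree: B1–B2, B2–B3, B3–B4, B4–B5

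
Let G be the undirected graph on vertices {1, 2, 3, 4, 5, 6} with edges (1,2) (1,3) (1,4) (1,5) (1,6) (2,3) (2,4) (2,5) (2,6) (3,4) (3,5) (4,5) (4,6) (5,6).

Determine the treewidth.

4

A width-4 tree decomposition is:
Bags: B1 = {1, 2, 3, 4, 5}  B2 = {1, 2, 4, 5, 6}
Tree: B1–B2
The largest bag has 5 vertices, giving width 4; this decomposition certifies tw(G) ≤ 4. On the other hand G contains the 5-clique {1, 2, 3, 4, 5}. A clique must lie in a single bag of any decomposition, so no decomposition can have width below 4. The upper and lower bounds meet at 4, so that is the treewidth.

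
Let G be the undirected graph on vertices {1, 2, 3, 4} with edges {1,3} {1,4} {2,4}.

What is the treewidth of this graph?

A width-1 tree decomposition is:
Bags: B1 = {1, 3}  B2 = {1, 4}  B3 = {2, 4}
Tree: B1–B2, B2–B3
The largest bag has 2 vertices, giving width 1; this decomposition certifies tw(G) ≤ 1. Any graph with an edge has treewidth ≥ 1, and G has the edge 3–1. Combining the bounds, tw(G) = 1.

1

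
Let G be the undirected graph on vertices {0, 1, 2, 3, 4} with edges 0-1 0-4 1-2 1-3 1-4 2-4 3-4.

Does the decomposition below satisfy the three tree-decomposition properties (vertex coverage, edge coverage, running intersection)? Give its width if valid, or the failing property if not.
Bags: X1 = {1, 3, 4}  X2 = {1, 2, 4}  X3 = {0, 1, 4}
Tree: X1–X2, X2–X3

Every vertex of G appears in some bag (union = {0, 1, 2, 3, 4}); every edge is covered by a bag; and for each vertex v the set of bags containing v is connected in the bag tree. The decomposition is therefore valid. The largest bag has 3 vertices, so the width is 2.

Yes; width 2.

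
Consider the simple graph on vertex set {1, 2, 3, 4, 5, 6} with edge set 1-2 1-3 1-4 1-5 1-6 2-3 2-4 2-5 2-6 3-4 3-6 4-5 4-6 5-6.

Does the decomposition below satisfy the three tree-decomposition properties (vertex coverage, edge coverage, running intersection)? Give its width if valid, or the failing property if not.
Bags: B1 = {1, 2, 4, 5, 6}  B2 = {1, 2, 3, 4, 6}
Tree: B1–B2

Yes; width 4.

Checking the three conditions: (i) the bags cover all of {1, 2, 3, 4, 5, 6}; (ii) for each edge, some bag contains both endpoints; (iii) the bags containing any fixed vertex form a subtree. All hold, so the decomposition is valid with width 5 − 1 = 4.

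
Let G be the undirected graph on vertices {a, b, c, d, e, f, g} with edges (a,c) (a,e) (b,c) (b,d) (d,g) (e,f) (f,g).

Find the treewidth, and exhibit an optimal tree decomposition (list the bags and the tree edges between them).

Each bag holds 3 vertices, so the decomposition has width 2, which upper-bounds the treewidth. For the lower bound, G contains the cycle g–d–b–c–a–e–f–g, so G is not a forest; only forests have treewidth ≤ 1, hence tw(G) ≥ 2. Therefore the treewidth is 2.

Treewidth 2.
One such decomposition:
Bags: B1 = {b, d, g}  B2 = {b, c, g}  B3 = {a, c, g}  B4 = {a, e, g}  B5 = {e, f, g}
Tree: B1–B2, B2–B3, B3–B4, B4–B5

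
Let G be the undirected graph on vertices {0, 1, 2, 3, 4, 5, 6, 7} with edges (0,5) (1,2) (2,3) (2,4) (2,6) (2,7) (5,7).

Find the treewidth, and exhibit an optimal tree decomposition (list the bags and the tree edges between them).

Each bag holds 2 vertices, so the decomposition has width 1, which upper-bounds the treewidth. Since G has at least one edge (e.g. 7–5), it is not an edgeless graph, so tw(G) ≥ 1. Hence tw(G) = 1 exactly.

Treewidth 1.
One optimal decomposition is:
Bags: B1 = {5, 7}  B2 = {2, 7}  B3 = {1, 2}  B4 = {2, 6}  B5 = {2, 4}  B6 = {0, 5}  B7 = {2, 3}
Tree: B1–B2, B2–B3, B3–B4, B4–B5, B1–B6, B3–B7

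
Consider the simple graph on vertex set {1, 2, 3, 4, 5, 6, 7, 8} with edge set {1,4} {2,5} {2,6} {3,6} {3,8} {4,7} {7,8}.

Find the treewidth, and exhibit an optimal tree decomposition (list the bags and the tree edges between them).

Treewidth 1.
One optimal decomposition is:
Bags: B1 = {1, 4}  B2 = {4, 7}  B3 = {7, 8}  B4 = {3, 8}  B5 = {3, 6}  B6 = {2, 6}  B7 = {2, 5}
Tree: B1–B2, B2–B3, B3–B4, B4–B5, B5–B6, B6–B7

Each bag holds 2 vertices, so the decomposition has width 1, which upper-bounds the treewidth. Any graph with an edge has treewidth ≥ 1, and G has the edge 1–4. The upper and lower bounds meet at 1, so that is the treewidth.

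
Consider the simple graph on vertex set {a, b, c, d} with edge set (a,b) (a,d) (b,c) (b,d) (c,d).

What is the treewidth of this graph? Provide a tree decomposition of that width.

Treewidth 2.
Bags: B1 = {a, b, d}  B2 = {b, c, d}
Tree: B1–B2

Every bag has size at most 3, so the width is 3 − 1 = 2 and tw(G) ≤ 2. On the other hand G contains the 3-clique {b, c, d}. A clique must lie in a single bag of any decomposition, so no decomposition can have width below 2. The upper and lower bounds meet at 2, so that is the treewidth.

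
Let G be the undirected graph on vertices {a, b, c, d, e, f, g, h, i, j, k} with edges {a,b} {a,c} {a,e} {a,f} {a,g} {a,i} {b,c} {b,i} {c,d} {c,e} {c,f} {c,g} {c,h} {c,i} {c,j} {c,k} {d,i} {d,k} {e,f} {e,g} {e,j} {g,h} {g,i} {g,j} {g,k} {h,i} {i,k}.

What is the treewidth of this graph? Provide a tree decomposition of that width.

Treewidth 3.
Bags: B1 = {a, c, g, i}  B2 = {a, c, e, g}  B3 = {c, g, i, k}  B4 = {c, e, g, j}  B5 = {c, g, h, i}  B6 = {a, b, c, i}  B7 = {c, d, i, k}  B8 = {a, c, e, f}
Tree: B1–B2, B1–B3, B2–B4, B3–B5, B1–B6, B3–B7, B2–B8

Every bag has size at most 4, so the width is 4 − 1 = 3 and tw(G) ≤ 3. Conversely, {c, d, i, k} is a clique of size 4, and the vertices of any clique must share a bag in every tree decomposition; so some bag has ≥ 4 vertices and tw(G) ≥ 3. Combining the bounds, tw(G) = 3.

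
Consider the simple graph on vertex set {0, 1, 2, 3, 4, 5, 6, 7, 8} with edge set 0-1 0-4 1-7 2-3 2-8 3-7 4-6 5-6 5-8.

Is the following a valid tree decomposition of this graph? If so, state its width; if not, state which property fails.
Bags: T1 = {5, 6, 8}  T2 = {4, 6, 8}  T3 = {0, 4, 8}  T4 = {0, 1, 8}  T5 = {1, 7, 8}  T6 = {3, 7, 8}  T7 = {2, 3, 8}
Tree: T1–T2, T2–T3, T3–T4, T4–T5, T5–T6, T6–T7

Yes; width 2.

Vertex coverage: the bags together contain {0, 1, 2, 3, 4, 5, 6, 7, 8}, the full vertex set. Edge coverage: each edge of G has both endpoints in at least one bag. Running intersection: for every vertex, the bags containing it form a connected subtree. All three properties hold, so this is a valid tree decomposition of width max|bag| − 1 = 2, and hence tw(G) ≤ 2.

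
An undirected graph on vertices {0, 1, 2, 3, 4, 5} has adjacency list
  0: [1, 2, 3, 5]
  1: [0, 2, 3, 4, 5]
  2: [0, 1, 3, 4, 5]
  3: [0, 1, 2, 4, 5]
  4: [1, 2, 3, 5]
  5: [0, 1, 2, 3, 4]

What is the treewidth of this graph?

4

A width-4 tree decomposition is:
Bags: B1 = {0, 1, 2, 3, 5}  B2 = {1, 2, 3, 4, 5}
Tree: B1–B2
The largest bag has 5 vertices, giving width 4; this decomposition certifies tw(G) ≤ 4. Conversely, {0, 1, 2, 3, 5} is a clique of size 5, and the vertices of any clique must share a bag in every tree decomposition; so some bag has ≥ 5 vertices and tw(G) ≥ 4. The upper and lower bounds meet at 4, so that is the treewidth.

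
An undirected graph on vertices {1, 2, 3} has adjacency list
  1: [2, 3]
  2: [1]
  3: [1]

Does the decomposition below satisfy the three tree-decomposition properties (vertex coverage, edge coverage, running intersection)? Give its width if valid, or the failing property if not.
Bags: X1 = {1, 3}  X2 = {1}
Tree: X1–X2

A tree decomposition must satisfy three properties: every vertex lies in some bag; for every edge, both endpoints lie together in some bag; and for every vertex, the bags containing it form a connected subtree. Here vertex 2 appears in no bag, so the decomposition is invalid.

No — vertex 2 appears in no bag.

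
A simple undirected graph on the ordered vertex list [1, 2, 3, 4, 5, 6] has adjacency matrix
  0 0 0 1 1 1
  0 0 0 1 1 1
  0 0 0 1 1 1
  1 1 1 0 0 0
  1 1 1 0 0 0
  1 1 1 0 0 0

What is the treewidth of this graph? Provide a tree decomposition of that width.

Every bag has size at most 4, so the width is 4 − 1 = 3 and tw(G) ≤ 3. For the lower bound: the 4 vertex sets {2,4}, {3,5}, {1}, {6} are disjoint, each induces a connected subgraph, and every pair is joined by at least one edge of G. Contracting each set to a single vertex therefore yields K_{4} as a minor, and since treewidth is minor-monotone, tw(G) ≥ tw(K_{4}) = 3. Therefore the treewidth is 3.

Treewidth 3.
Bags: B1 = {1, 2, 3, 4}  B2 = {1, 2, 3, 5}  B3 = {1, 2, 3, 6}
Tree: B1–B2, B2–B3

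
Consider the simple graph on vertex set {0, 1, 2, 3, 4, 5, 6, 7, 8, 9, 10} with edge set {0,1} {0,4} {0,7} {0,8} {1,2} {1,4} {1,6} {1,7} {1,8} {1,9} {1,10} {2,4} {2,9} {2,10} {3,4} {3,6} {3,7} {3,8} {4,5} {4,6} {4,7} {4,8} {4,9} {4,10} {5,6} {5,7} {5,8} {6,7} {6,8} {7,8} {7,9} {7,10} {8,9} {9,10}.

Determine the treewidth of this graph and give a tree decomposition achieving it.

Treewidth 4.
One such decomposition:
Bags: B1 = {1, 4, 6, 7, 8}  B2 = {3, 4, 6, 7, 8}  B3 = {1, 4, 7, 8, 9}  B4 = {1, 4, 7, 9, 10}  B5 = {4, 5, 6, 7, 8}  B6 = {0, 1, 4, 7, 8}  B7 = {1, 2, 4, 9, 10}
Tree: B1–B2, B1–B3, B3–B4, B2–B5, B1–B6, B4–B7

Each bag holds 5 vertices, so the decomposition has width 4, which upper-bounds the treewidth. For the lower bound, the 5 vertices {1, 2, 4, 9, 10} are pairwise adjacent, and any tree decomposition puts a clique entirely inside one bag — forcing width ≥ 4. Combining the bounds, tw(G) = 4.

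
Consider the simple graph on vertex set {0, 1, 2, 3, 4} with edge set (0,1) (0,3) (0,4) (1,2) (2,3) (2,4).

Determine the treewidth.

2

A width-2 tree decomposition is:
Bags: B1 = {0, 2, 4}  B2 = {0, 2, 3}  B3 = {0, 1, 2}
Tree: B1–B2, B2–B3
Each bag holds 3 vertices, so the decomposition has width 2, which upper-bounds the treewidth. For the lower bound, G contains the cycle 4–2–3–0–4, so G is not a forest; only forests have treewidth ≤ 1, hence tw(G) ≥ 2. Therefore the treewidth is 2.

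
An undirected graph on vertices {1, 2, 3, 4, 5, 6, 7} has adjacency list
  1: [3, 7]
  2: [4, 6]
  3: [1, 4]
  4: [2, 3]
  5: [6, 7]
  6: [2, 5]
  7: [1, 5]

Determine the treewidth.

2

A width-2 tree decomposition is:
Bags: B1 = {1, 3, 4}  B2 = {1, 4, 7}  B3 = {4, 5, 7}  B4 = {4, 5, 6}  B5 = {2, 4, 6}
Tree: B1–B2, B2–B3, B3–B4, B4–B5
The largest bag has 3 vertices, giving width 2; this decomposition certifies tw(G) ≤ 2. The edges 4–3–1–7–5–6–2–4 form a cycle, so G is not a tree and its treewidth is at least 2. Therefore the treewidth is 2.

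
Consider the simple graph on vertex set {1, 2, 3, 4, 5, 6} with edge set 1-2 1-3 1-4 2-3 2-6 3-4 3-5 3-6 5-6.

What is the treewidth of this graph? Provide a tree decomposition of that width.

Treewidth 2.
One optimal decomposition is:
Bags: B1 = {1, 2, 3}  B2 = {2, 3, 6}  B3 = {1, 3, 4}  B4 = {3, 5, 6}
Tree: B1–B2, B1–B3, B2–B4

Each bag holds 3 vertices, so the decomposition has width 2, which upper-bounds the treewidth. For the lower bound, the 3 vertices {1, 2, 3} are pairwise adjacent, and any tree decomposition puts a clique entirely inside one bag — forcing width ≥ 2. Therefore the treewidth is 2.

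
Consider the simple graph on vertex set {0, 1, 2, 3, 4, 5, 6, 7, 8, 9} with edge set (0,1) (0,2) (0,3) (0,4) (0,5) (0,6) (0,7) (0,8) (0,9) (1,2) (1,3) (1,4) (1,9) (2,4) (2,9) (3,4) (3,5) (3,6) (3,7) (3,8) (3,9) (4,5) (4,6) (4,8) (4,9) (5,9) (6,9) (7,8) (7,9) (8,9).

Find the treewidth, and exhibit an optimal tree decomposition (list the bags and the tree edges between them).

The largest bag has 5 vertices, giving width 4; this decomposition certifies tw(G) ≤ 4. For the lower bound, the 5 vertices {0, 1, 2, 4, 9} are pairwise adjacent, and any tree decomposition puts a clique entirely inside one bag — forcing width ≥ 4. Therefore the treewidth is 4.

Treewidth 4.
Bags: B1 = {0, 1, 3, 4, 9}  B2 = {0, 3, 4, 5, 9}  B3 = {0, 3, 4, 8, 9}  B4 = {0, 3, 4, 6, 9}  B5 = {0, 1, 2, 4, 9}  B6 = {0, 3, 7, 8, 9}
Tree: B1–B2, B1–B3, B2–B4, B1–B5, B3–B6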